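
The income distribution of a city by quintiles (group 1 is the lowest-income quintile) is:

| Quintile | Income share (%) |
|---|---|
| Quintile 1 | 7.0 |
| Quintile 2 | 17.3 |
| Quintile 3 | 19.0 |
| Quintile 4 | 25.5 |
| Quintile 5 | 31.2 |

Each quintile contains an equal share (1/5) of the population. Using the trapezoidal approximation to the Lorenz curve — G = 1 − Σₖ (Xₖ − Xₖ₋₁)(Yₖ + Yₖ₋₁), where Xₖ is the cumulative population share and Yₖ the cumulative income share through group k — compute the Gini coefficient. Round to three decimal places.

Cumulative income shares Yₖ: 0.0700, 0.2430, 0.4330, 0.6880, 1.0000
Σ (Xₖ−Xₖ₋₁)(Yₖ+Yₖ₋₁) = (1/5)(0.0700+0.0000) + (1/5)(0.2430+0.0700) + (1/5)(0.4330+0.2430) + (1/5)(0.6880+0.4330) + (1/5)(1.0000+0.6880)
  = 0.0140 + 0.0626 + 0.1352 + 0.2242 + 0.3376 = 0.7736
G = 1 − 0.7736 = 0.2264

0.226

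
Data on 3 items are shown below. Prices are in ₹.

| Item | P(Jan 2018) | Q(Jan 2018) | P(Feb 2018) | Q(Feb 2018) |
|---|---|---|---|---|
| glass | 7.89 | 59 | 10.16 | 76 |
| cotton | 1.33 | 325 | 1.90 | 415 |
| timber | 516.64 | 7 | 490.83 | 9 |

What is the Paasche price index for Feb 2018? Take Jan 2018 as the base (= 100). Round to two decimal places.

103.05

Paasche price index uses current-period quantities as weights.
ΣP(Feb 2018)·Q(Feb 2018) = 10.16×76 + 1.90×415 + 490.83×9 = 772.16 + 788.5 + 4417.47 = 5978.13
ΣP(Jan 2018)·Q(Feb 2018) = 7.89×76 + 1.33×415 + 516.64×9 = 599.64 + 551.95 + 4649.76 = 5801.35
Index = 5978.13 / 5801.35 × 100 = 103.0472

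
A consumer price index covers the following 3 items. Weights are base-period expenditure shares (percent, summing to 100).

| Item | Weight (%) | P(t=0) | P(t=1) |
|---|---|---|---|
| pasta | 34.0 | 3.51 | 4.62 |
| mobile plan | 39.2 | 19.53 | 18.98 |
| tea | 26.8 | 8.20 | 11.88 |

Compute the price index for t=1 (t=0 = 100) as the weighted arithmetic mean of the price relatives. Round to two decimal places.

pasta: 34.0 × (4.62/3.51) = 34.0 × 1.316239 = 44.7521
mobile plan: 39.2 × (18.98/19.53) = 39.2 × 0.971838 = 38.0961
tea: 26.8 × (11.88/8.20) = 26.8 × 1.448780 = 38.8273
Index = Σ wᵢ·(p₁ᵢ/p₀ᵢ) = 44.7521 + 38.0961 + 38.8273 = 121.6755

121.68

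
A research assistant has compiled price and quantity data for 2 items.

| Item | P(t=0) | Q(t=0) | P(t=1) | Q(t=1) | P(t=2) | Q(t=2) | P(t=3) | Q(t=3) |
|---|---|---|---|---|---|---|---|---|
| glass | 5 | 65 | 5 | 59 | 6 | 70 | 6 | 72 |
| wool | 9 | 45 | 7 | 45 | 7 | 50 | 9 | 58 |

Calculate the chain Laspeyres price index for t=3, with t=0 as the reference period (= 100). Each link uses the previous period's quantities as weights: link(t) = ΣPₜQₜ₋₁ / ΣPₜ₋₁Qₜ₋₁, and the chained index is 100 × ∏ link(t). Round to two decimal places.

Link t=0→t=1:
ΣP(t=1)Q(t=0) = 5×65 + 7×45 = 325 + 315 = 640
ΣP(t=0)Q(t=0) = 5×65 + 9×45 = 325 + 405 = 730
link = 640/730 = 0.876712
Link t=1→t=2:
ΣP(t=2)Q(t=1) = 6×59 + 7×45 = 354 + 315 = 669
ΣP(t=1)Q(t=1) = 5×59 + 7×45 = 295 + 315 = 610
link = 669/610 = 1.096721
Link t=2→t=3:
ΣP(t=3)Q(t=2) = 6×70 + 9×50 = 420 + 450 = 870
ΣP(t=2)Q(t=2) = 6×70 + 7×50 = 420 + 350 = 770
link = 870/770 = 1.129870
Chained index = 100 × 0.876712 × 1.096721 × 1.129870 = 108.6380

108.64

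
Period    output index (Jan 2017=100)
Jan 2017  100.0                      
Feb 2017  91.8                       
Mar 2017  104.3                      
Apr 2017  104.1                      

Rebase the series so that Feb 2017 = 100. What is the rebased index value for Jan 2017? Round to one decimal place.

108.9

Rebased(Jan 2017) = 100.0 / 91.8 × 100 = 108.9325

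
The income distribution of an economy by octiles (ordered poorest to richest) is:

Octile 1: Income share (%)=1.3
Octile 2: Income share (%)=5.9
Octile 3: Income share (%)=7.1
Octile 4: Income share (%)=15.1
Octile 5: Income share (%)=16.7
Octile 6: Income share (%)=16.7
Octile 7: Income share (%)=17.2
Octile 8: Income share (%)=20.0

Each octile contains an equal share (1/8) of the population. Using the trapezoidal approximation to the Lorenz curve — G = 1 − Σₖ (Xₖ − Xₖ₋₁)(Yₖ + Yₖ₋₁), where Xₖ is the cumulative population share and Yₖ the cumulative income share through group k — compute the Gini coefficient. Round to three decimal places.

0.272

Cumulative income shares Yₖ: 0.0130, 0.0720, 0.1430, 0.2940, 0.4610, 0.6280, 0.8000, 1.0000
Σ (Xₖ−Xₖ₋₁)(Yₖ+Yₖ₋₁) = (1/8)(0.0130+0.0000) + (1/8)(0.0720+0.0130) + (1/8)(0.1430+0.0720) + (1/8)(0.2940+0.1430) + (1/8)(0.4610+0.2940) + (1/8)(0.6280+0.4610) + (1/8)(0.8000+0.6280) + (1/8)(1.0000+0.8000)
  = 0.0016 + 0.0106 + 0.0269 + 0.0546 + 0.0944 + 0.1361 + 0.1785 + 0.2250 = 0.7278
G = 1 − 0.7278 = 0.2722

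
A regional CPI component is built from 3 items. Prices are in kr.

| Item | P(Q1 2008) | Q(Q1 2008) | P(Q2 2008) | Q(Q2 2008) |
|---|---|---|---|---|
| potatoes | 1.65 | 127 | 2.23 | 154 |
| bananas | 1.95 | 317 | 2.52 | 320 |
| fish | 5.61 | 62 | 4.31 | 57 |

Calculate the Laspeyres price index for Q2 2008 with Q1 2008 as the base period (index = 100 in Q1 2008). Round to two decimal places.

114.78

Laspeyres price index uses base-period quantities as weights.
ΣP(Q2 2008)·Q(Q1 2008) = 2.23×127 + 2.52×317 + 4.31×62 = 283.21 + 798.84 + 267.22 = 1349.27
ΣP(Q1 2008)·Q(Q1 2008) = 1.65×127 + 1.95×317 + 5.61×62 = 209.55 + 618.15 + 347.82 = 1175.52
Index = 1349.27 / 1175.52 × 100 = 114.7807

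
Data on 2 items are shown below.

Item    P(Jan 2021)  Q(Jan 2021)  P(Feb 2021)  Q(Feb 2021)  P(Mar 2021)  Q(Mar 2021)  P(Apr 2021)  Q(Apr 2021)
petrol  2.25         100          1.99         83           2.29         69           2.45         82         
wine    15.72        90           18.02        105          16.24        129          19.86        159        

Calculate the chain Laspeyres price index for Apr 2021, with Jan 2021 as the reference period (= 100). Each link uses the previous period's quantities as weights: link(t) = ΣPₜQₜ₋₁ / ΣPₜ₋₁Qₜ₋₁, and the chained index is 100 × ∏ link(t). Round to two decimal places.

124.00

Link Jan 2021→Feb 2021:
ΣP(Feb 2021)Q(Jan 2021) = 1.99×100 + 18.02×90 = 199 + 1621.8 = 1820.8
ΣP(Jan 2021)Q(Jan 2021) = 2.25×100 + 15.72×90 = 225 + 1414.8 = 1639.8
link = 1820.8/1639.8 = 1.110379
Link Feb 2021→Mar 2021:
ΣP(Mar 2021)Q(Feb 2021) = 2.29×83 + 16.24×105 = 190.07 + 1705.2 = 1895.27
ΣP(Feb 2021)Q(Feb 2021) = 1.99×83 + 18.02×105 = 165.17 + 1892.1 = 2057.27
link = 1895.27/2057.27 = 0.921255
Link Mar 2021→Apr 2021:
ΣP(Apr 2021)Q(Mar 2021) = 2.45×69 + 19.86×129 = 169.05 + 2561.94 = 2730.99
ΣP(Mar 2021)Q(Mar 2021) = 2.29×69 + 16.24×129 = 158.01 + 2094.96 = 2252.97
link = 2730.99/2252.97 = 1.212173
Chained index = 100 × 1.110379 × 0.921255 × 1.212173 = 123.9983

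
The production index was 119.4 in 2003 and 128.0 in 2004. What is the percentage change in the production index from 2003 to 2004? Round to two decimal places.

Change = (128.0 − 119.4) / 119.4 × 100
       = 8.6 / 119.4 × 100 = 7.2027%

7.20%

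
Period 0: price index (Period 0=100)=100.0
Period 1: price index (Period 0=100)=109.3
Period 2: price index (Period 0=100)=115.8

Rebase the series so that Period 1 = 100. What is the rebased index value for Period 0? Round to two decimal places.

Rebased(Period 0) = 100.0 / 109.3 × 100 = 91.4913

91.49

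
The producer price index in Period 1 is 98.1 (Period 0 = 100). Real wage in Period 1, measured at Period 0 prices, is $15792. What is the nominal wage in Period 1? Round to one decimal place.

15492.0

Nominal = Real × (Index/100) = 15792 × (98.1/100)
        = 15792 × 0.981 = 15491.9520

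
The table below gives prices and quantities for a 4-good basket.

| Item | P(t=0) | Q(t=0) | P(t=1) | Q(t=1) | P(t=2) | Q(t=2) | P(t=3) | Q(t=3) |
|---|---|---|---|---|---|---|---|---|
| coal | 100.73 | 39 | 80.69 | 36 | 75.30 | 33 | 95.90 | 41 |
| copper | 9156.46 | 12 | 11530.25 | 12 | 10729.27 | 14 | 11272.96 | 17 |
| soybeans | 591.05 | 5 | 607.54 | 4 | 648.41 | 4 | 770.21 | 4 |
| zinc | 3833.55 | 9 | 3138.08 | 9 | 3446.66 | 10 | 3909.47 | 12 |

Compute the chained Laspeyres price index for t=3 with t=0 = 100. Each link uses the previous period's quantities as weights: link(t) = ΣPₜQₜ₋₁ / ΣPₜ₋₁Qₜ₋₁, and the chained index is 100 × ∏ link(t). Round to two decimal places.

Link t=0→t=1:
ΣP(t=1)Q(t=0) = 80.69×39 + 11530.25×12 + 607.54×5 + 3138.08×9 = 3146.91 + 138363 + 3037.7 + 28242.72 = 172790.33
ΣP(t=0)Q(t=0) = 100.73×39 + 9156.46×12 + 591.05×5 + 3833.55×9 = 3928.47 + 109877.52 + 2955.25 + 34501.95 = 151263.19
link = 172790.33/151263.19 = 1.142316
Link t=1→t=2:
ΣP(t=2)Q(t=1) = 75.30×36 + 10729.27×12 + 648.41×4 + 3446.66×9 = 2710.8 + 128751.24 + 2593.64 + 31019.94 = 165075.62
ΣP(t=1)Q(t=1) = 80.69×36 + 11530.25×12 + 607.54×4 + 3138.08×9 = 2904.84 + 138363 + 2430.16 + 28242.72 = 171940.72
link = 165075.62/171940.72 = 0.960073
Link t=2→t=3:
ΣP(t=3)Q(t=2) = 95.90×33 + 11272.96×14 + 770.21×4 + 3909.47×10 = 3164.7 + 157821.44 + 3080.84 + 39094.7 = 203161.68
ΣP(t=2)Q(t=2) = 75.30×33 + 10729.27×14 + 648.41×4 + 3446.66×10 = 2484.9 + 150209.78 + 2593.64 + 34466.6 = 189754.92
link = 203161.68/189754.92 = 1.070653
Chained index = 100 × 1.142316 × 0.960073 × 1.070653 = 117.4192

117.42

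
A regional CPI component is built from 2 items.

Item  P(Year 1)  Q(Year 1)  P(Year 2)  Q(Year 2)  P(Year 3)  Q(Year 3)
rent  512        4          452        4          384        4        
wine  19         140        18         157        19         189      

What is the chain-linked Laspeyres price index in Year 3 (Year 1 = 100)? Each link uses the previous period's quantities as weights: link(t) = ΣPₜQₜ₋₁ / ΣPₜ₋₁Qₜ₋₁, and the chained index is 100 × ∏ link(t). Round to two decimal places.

89.65

Link Year 1→Year 2:
ΣP(Year 2)Q(Year 1) = 452×4 + 18×140 = 1808 + 2520 = 4328
ΣP(Year 1)Q(Year 1) = 512×4 + 19×140 = 2048 + 2660 = 4708
link = 4328/4708 = 0.919286
Link Year 2→Year 3:
ΣP(Year 3)Q(Year 2) = 384×4 + 19×157 = 1536 + 2983 = 4519
ΣP(Year 2)Q(Year 2) = 452×4 + 18×157 = 1808 + 2826 = 4634
link = 4519/4634 = 0.975183
Chained index = 100 × 0.919286 × 0.975183 = 89.6473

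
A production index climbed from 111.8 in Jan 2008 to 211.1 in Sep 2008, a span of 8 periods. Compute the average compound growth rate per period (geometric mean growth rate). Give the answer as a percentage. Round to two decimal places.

8.27%

Growth factor = (211.1/111.8)^(1/8) = (1.888193)^(1/8) = 1.082694
Growth rate = 1.082694 − 1 = 0.082694 = 8.2694%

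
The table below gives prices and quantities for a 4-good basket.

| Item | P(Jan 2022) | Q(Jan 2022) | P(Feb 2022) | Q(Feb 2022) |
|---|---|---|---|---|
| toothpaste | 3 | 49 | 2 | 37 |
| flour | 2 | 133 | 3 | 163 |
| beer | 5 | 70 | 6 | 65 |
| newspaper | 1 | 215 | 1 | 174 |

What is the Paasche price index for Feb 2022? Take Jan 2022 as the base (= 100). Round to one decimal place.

120.4

Paasche price index uses current-period quantities as weights.
ΣP(Feb 2022)·Q(Feb 2022) = 2×37 + 3×163 + 6×65 + 1×174 = 74 + 489 + 390 + 174 = 1127
ΣP(Jan 2022)·Q(Feb 2022) = 3×37 + 2×163 + 5×65 + 1×174 = 111 + 326 + 325 + 174 = 936
Index = 1127 / 936 × 100 = 120.4060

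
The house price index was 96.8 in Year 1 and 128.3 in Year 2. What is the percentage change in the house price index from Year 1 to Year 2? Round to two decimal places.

Change = (128.3 − 96.8) / 96.8 × 100
       = 31.5 / 96.8 × 100 = 32.5413%

32.54%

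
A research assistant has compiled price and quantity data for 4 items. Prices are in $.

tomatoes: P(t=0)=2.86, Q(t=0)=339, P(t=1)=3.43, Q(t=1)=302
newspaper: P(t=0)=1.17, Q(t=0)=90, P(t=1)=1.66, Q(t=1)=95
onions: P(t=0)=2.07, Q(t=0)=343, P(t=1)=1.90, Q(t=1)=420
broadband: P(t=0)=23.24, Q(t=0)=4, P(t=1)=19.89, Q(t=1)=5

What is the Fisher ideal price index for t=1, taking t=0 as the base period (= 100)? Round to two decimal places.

107.73

Laspeyres component (base-period weights):
ΣP(t=1)Q(t=0) = 3.43×339 + 1.66×90 + 1.90×343 + 19.89×4 = 1162.77 + 149.4 + 651.7 + 79.56 = 2043.43
ΣP(t=0)Q(t=0) = 2.86×339 + 1.17×90 + 2.07×343 + 23.24×4 = 969.54 + 105.3 + 710.01 + 92.96 = 1877.81
L = 2043.43 / 1877.81 × 100 = 108.8198
Paasche component (current-period weights):
ΣP(t=1)Q(t=1) = 3.43×302 + 1.66×95 + 1.90×420 + 19.89×5 = 1035.86 + 157.7 + 798 + 99.45 = 2091.01
ΣP(t=0)Q(t=1) = 2.86×302 + 1.17×95 + 2.07×420 + 23.24×5 = 863.72 + 111.15 + 869.4 + 116.2 = 1960.47
P = 2091.01 / 1960.47 × 100 = 106.6586
Fisher = √(L × P) = √(108.8198 × 106.6586) = 107.7338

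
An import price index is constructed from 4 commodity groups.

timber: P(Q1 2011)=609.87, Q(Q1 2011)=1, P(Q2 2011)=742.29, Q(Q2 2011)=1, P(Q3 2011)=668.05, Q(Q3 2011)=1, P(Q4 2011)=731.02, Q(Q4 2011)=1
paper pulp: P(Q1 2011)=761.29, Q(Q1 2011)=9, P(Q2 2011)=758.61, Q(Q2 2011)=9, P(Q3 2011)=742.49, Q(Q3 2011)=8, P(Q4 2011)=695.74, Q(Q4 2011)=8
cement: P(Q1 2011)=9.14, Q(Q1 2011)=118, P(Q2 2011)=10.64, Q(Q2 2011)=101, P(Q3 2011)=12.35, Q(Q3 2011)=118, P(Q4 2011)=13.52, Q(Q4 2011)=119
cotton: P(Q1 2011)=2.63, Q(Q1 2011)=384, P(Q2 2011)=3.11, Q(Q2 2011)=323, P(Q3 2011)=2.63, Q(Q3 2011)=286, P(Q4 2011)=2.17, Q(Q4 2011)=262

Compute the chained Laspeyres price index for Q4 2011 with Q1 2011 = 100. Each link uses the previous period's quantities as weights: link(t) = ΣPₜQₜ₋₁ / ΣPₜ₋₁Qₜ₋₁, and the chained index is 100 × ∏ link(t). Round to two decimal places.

99.18

Link Q1 2011→Q2 2011:
ΣP(Q2 2011)Q(Q1 2011) = 742.29×1 + 758.61×9 + 10.64×118 + 3.11×384 = 742.29 + 6827.49 + 1255.52 + 1194.24 = 10019.54
ΣP(Q1 2011)Q(Q1 2011) = 609.87×1 + 761.29×9 + 9.14×118 + 2.63×384 = 609.87 + 6851.61 + 1078.52 + 1009.92 = 9549.92
link = 10019.54/9549.92 = 1.049175
Link Q2 2011→Q3 2011:
ΣP(Q3 2011)Q(Q2 2011) = 668.05×1 + 742.49×9 + 12.35×101 + 2.63×323 = 668.05 + 6682.41 + 1247.35 + 849.49 = 9447.3
ΣP(Q2 2011)Q(Q2 2011) = 742.29×1 + 758.61×9 + 10.64×101 + 3.11×323 = 742.29 + 6827.49 + 1074.64 + 1004.53 = 9648.95
link = 9447.3/9648.95 = 0.979101
Link Q3 2011→Q4 2011:
ΣP(Q4 2011)Q(Q3 2011) = 731.02×1 + 695.74×8 + 13.52×118 + 2.17×286 = 731.02 + 5565.92 + 1595.36 + 620.62 = 8512.92
ΣP(Q3 2011)Q(Q3 2011) = 668.05×1 + 742.49×8 + 12.35×118 + 2.63×286 = 668.05 + 5939.92 + 1457.3 + 752.18 = 8817.45
link = 8512.92/8817.45 = 0.965463
Chained index = 100 × 1.049175 × 0.979101 × 0.965463 = 99.1771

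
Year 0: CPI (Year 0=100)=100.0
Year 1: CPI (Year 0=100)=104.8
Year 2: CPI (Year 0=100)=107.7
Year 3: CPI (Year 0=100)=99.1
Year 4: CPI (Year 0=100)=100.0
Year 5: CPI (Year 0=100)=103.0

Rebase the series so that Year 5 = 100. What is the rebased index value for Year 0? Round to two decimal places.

97.09

Rebased(Year 0) = 100.0 / 103.0 × 100 = 97.0874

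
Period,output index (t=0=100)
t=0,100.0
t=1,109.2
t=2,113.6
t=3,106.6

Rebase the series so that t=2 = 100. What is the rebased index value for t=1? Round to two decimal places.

96.13

Rebased(t=1) = 109.2 / 113.6 × 100 = 96.1268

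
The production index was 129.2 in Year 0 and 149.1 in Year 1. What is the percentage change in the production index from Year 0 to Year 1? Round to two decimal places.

15.40%

Change = (149.1 − 129.2) / 129.2 × 100
       = 19.9 / 129.2 × 100 = 15.4025%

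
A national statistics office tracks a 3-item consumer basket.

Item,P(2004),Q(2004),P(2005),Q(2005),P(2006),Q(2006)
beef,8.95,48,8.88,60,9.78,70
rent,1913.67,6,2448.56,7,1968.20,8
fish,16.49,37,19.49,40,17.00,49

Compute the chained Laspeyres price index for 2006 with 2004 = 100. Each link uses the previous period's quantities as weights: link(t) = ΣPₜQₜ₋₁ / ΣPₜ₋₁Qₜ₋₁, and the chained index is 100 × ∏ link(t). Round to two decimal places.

Link 2004→2005:
ΣP(2005)Q(2004) = 8.88×48 + 2448.56×6 + 19.49×37 = 426.24 + 14691.36 + 721.13 = 15838.73
ΣP(2004)Q(2004) = 8.95×48 + 1913.67×6 + 16.49×37 = 429.6 + 11482.02 + 610.13 = 12521.75
link = 15838.73/12521.75 = 1.264897
Link 2005→2006:
ΣP(2006)Q(2005) = 9.78×60 + 1968.20×7 + 17.00×40 = 586.8 + 13777.4 + 680 = 15044.2
ΣP(2005)Q(2005) = 8.88×60 + 2448.56×7 + 19.49×40 = 532.8 + 17139.92 + 779.6 = 18452.32
link = 15044.2/18452.32 = 0.815301
Chained index = 100 × 1.264897 × 0.815301 = 103.1273

103.13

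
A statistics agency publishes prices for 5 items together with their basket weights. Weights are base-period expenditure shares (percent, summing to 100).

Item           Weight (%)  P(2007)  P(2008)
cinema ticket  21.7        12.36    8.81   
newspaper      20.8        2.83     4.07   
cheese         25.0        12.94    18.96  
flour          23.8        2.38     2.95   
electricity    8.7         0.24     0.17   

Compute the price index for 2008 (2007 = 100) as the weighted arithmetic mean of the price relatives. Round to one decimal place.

cinema ticket: 21.7 × (8.81/12.36) = 21.7 × 0.712783 = 15.4674
newspaper: 20.8 × (4.07/2.83) = 20.8 × 1.438163 = 29.9138
cheese: 25.0 × (18.96/12.94) = 25.0 × 1.465224 = 36.6306
flour: 23.8 × (2.95/2.38) = 23.8 × 1.239496 = 29.5000
electricity: 8.7 × (0.17/0.24) = 8.7 × 0.708333 = 6.1625
Index = Σ wᵢ·(p₁ᵢ/p₀ᵢ) = 15.4674 + 29.9138 + 36.6306 + 29.5000 + 6.1625 = 117.6743

117.7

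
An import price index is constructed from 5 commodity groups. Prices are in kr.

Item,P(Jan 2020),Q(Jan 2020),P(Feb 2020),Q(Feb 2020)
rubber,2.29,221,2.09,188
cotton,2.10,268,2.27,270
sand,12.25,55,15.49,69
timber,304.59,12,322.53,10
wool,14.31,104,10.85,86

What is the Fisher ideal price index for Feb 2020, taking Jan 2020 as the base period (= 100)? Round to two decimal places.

101.18

Laspeyres component (base-period weights):
ΣP(Feb 2020)Q(Jan 2020) = 2.09×221 + 2.27×268 + 15.49×55 + 322.53×12 + 10.85×104 = 461.89 + 608.36 + 851.95 + 3870.36 + 1128.4 = 6920.96
ΣP(Jan 2020)Q(Jan 2020) = 2.29×221 + 2.10×268 + 12.25×55 + 304.59×12 + 14.31×104 = 506.09 + 562.8 + 673.75 + 3655.08 + 1488.24 = 6885.96
L = 6920.96 / 6885.96 × 100 = 100.5083
Paasche component (current-period weights):
ΣP(Feb 2020)Q(Feb 2020) = 2.09×188 + 2.27×270 + 15.49×69 + 322.53×10 + 10.85×86 = 392.92 + 612.9 + 1068.81 + 3225.3 + 933.1 = 6233.03
ΣP(Jan 2020)Q(Feb 2020) = 2.29×188 + 2.10×270 + 12.25×69 + 304.59×10 + 14.31×86 = 430.52 + 567 + 845.25 + 3045.9 + 1230.66 = 6119.33
P = 6233.03 / 6119.33 × 100 = 101.8580
Fisher = √(L × P) = √(100.5083 × 101.8580) = 101.1809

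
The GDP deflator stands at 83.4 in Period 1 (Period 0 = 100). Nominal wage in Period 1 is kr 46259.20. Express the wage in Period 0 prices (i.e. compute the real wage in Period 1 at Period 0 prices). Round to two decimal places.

55466.67

Real = Nominal ÷ (Index/100) = 46259.20 ÷ (83.4/100)
     = 46259.20 ÷ 0.834 = 55466.6667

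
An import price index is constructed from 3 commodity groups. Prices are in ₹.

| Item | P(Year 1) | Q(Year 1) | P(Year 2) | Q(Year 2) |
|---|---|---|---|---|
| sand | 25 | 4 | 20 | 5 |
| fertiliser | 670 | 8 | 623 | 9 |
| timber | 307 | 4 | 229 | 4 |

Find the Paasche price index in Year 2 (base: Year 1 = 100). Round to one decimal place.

89.7

Paasche price index uses current-period quantities as weights.
ΣP(Year 2)·Q(Year 2) = 20×5 + 623×9 + 229×4 = 100 + 5607 + 916 = 6623
ΣP(Year 1)·Q(Year 2) = 25×5 + 670×9 + 307×4 = 125 + 6030 + 1228 = 7383
Index = 6623 / 7383 × 100 = 89.7061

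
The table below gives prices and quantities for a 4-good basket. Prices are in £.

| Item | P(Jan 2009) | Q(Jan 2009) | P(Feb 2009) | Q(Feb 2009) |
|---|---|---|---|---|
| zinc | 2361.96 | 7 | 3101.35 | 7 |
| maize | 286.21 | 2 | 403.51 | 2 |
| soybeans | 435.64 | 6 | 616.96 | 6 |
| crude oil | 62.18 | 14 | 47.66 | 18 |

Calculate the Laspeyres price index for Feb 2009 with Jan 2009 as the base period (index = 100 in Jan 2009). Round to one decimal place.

130.6

Laspeyres price index uses base-period quantities as weights.
ΣP(Feb 2009)·Q(Jan 2009) = 3101.35×7 + 403.51×2 + 616.96×6 + 47.66×14 = 21709.45 + 807.02 + 3701.76 + 667.24 = 26885.47
ΣP(Jan 2009)·Q(Jan 2009) = 2361.96×7 + 286.21×2 + 435.64×6 + 62.18×14 = 16533.72 + 572.42 + 2613.84 + 870.52 = 20590.5
Index = 26885.47 / 20590.5 × 100 = 130.5722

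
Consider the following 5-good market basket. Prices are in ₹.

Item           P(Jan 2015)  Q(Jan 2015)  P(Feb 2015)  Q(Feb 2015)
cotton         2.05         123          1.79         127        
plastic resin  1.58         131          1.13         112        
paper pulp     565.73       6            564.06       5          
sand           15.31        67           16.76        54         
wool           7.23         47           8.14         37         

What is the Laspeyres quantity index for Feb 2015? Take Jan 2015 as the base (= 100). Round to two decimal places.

83.54

Laspeyres quantity index uses base-period prices as weights.
ΣP(Jan 2015)·Q(Feb 2015) = 2.05×127 + 1.58×112 + 565.73×5 + 15.31×54 + 7.23×37 = 260.35 + 176.96 + 2828.65 + 826.74 + 267.51 = 4360.21
ΣP(Jan 2015)·Q(Jan 2015) = 2.05×123 + 1.58×131 + 565.73×6 + 15.31×67 + 7.23×47 = 252.15 + 206.98 + 3394.38 + 1025.77 + 339.81 = 5219.09
Index = 4360.21 / 5219.09 × 100 = 83.5435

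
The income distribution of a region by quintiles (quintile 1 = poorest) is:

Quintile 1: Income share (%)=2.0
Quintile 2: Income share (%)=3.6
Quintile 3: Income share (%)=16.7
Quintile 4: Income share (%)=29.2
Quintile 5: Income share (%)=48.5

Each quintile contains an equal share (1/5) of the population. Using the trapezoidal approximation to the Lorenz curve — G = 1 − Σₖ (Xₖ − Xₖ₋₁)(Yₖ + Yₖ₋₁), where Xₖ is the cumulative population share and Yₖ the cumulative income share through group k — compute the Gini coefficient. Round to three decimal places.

0.474

Cumulative income shares Yₖ: 0.0200, 0.0560, 0.2230, 0.5150, 1.0000
Σ (Xₖ−Xₖ₋₁)(Yₖ+Yₖ₋₁) = (1/5)(0.0200+0.0000) + (1/5)(0.0560+0.0200) + (1/5)(0.2230+0.0560) + (1/5)(0.5150+0.2230) + (1/5)(1.0000+0.5150)
  = 0.0040 + 0.0152 + 0.0558 + 0.1476 + 0.3030 = 0.5256
G = 1 − 0.5256 = 0.4744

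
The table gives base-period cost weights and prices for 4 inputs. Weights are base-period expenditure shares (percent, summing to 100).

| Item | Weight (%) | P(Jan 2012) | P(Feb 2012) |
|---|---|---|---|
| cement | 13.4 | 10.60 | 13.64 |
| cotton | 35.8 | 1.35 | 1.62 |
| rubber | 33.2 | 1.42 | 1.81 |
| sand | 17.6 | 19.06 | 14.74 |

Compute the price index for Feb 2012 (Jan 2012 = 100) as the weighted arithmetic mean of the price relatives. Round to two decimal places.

cement: 13.4 × (13.64/10.60) = 13.4 × 1.286792 = 17.2430
cotton: 35.8 × (1.62/1.35) = 35.8 × 1.200000 = 42.9600
rubber: 33.2 × (1.81/1.42) = 33.2 × 1.274648 = 42.3183
sand: 17.6 × (14.74/19.06) = 17.6 × 0.773347 = 13.6109
Index = Σ wᵢ·(p₁ᵢ/p₀ᵢ) = 17.2430 + 42.9600 + 42.3183 + 13.6109 = 116.1322

116.13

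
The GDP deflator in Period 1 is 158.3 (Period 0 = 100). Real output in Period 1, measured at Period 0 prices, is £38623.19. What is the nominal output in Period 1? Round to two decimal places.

Nominal = Real × (Index/100) = 38623.19 × (158.3/100)
        = 38623.19 × 1.583 = 61140.5098

61140.51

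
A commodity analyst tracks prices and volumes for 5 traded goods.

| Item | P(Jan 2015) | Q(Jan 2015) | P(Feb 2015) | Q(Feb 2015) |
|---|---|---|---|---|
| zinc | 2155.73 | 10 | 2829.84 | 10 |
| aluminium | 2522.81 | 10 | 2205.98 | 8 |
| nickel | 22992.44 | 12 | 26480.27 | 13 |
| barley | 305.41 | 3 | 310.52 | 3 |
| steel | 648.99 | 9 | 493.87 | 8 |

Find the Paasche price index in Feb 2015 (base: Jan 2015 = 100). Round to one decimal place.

113.9

Paasche price index uses current-period quantities as weights.
ΣP(Feb 2015)·Q(Feb 2015) = 2829.84×10 + 2205.98×8 + 26480.27×13 + 310.52×3 + 493.87×8 = 28298.4 + 17647.84 + 344243.51 + 931.56 + 3950.96 = 395072.27
ΣP(Jan 2015)·Q(Feb 2015) = 2155.73×10 + 2522.81×8 + 22992.44×13 + 305.41×3 + 648.99×8 = 21557.3 + 20182.48 + 298901.72 + 916.23 + 5191.92 = 346749.65
Index = 395072.27 / 346749.65 × 100 = 113.9359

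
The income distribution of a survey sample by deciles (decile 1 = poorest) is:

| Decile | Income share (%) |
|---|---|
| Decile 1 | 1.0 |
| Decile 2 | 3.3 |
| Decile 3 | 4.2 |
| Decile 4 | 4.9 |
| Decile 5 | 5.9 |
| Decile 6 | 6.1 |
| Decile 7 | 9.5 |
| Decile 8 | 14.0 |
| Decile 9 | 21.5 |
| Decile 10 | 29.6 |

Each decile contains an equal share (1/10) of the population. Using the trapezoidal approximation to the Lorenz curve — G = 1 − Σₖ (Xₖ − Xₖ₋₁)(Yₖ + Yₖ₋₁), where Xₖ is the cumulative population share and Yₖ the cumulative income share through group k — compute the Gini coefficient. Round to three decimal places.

Cumulative income shares Yₖ: 0.0100, 0.0430, 0.0850, 0.1340, 0.1930, 0.2540, 0.3490, 0.4890, 0.7040, 1.0000
Σ (Xₖ−Xₖ₋₁)(Yₖ+Yₖ₋₁) = (1/10)(0.0100+0.0000) + (1/10)(0.0430+0.0100) + (1/10)(0.0850+0.0430) + (1/10)(0.1340+0.0850) + (1/10)(0.1930+0.1340) + (1/10)(0.2540+0.1930) + (1/10)(0.3490+0.2540) + (1/10)(0.4890+0.3490) + (1/10)(0.7040+0.4890) + (1/10)(1.0000+0.7040)
  = 0.0010 + 0.0053 + 0.0128 + 0.0219 + 0.0327 + 0.0447 + 0.0603 + 0.0838 + 0.1193 + 0.1704 = 0.5522
G = 1 − 0.5522 = 0.4478

0.448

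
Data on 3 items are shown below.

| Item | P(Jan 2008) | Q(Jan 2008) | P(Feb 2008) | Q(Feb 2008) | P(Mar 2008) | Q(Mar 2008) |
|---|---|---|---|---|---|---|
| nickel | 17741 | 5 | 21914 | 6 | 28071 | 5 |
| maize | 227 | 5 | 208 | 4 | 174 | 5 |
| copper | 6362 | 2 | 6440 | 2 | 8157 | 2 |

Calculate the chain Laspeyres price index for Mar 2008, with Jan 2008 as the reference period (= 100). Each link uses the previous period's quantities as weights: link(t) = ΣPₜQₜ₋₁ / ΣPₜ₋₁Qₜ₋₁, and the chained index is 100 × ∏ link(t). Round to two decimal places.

153.77

Link Jan 2008→Feb 2008:
ΣP(Feb 2008)Q(Jan 2008) = 21914×5 + 208×5 + 6440×2 = 109570 + 1040 + 12880 = 123490
ΣP(Jan 2008)Q(Jan 2008) = 17741×5 + 227×5 + 6362×2 = 88705 + 1135 + 12724 = 102564
link = 123490/102564 = 1.204029
Link Feb 2008→Mar 2008:
ΣP(Mar 2008)Q(Feb 2008) = 28071×6 + 174×4 + 8157×2 = 168426 + 696 + 16314 = 185436
ΣP(Feb 2008)Q(Feb 2008) = 21914×6 + 208×4 + 6440×2 = 131484 + 832 + 12880 = 145196
link = 185436/145196 = 1.277143
Chained index = 100 × 1.204029 × 1.277143 = 153.7716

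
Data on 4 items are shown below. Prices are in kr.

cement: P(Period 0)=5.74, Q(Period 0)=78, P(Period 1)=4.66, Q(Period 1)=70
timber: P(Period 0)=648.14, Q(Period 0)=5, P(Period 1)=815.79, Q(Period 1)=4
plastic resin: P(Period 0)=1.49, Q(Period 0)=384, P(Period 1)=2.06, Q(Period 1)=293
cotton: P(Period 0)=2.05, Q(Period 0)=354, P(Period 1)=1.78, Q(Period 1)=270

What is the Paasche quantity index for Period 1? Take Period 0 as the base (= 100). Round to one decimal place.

Paasche quantity index uses current-period prices as weights.
ΣP(Period 1)·Q(Period 1) = 4.66×70 + 815.79×4 + 2.06×293 + 1.78×270 = 326.2 + 3263.16 + 603.58 + 480.6 = 4673.54
ΣP(Period 1)·Q(Period 0) = 4.66×78 + 815.79×5 + 2.06×384 + 1.78×354 = 363.48 + 4078.95 + 791.04 + 630.12 = 5863.59
Index = 4673.54 / 5863.59 × 100 = 79.7044

79.7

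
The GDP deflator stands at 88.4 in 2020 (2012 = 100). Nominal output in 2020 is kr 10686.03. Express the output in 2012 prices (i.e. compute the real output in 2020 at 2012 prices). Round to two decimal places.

12088.27

Real = Nominal ÷ (Index/100) = 10686.03 ÷ (88.4/100)
     = 10686.03 ÷ 0.884 = 12088.2692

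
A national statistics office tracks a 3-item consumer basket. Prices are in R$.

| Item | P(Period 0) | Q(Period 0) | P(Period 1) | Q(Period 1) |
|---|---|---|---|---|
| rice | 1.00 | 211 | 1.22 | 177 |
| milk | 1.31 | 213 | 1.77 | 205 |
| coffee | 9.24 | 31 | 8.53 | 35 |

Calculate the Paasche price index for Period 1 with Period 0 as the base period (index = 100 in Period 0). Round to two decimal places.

Paasche price index uses current-period quantities as weights.
ΣP(Period 1)·Q(Period 1) = 1.22×177 + 1.77×205 + 8.53×35 = 215.94 + 362.85 + 298.55 = 877.34
ΣP(Period 0)·Q(Period 1) = 1.00×177 + 1.31×205 + 9.24×35 = 177 + 268.55 + 323.4 = 768.95
Index = 877.34 / 768.95 × 100 = 114.0958

114.10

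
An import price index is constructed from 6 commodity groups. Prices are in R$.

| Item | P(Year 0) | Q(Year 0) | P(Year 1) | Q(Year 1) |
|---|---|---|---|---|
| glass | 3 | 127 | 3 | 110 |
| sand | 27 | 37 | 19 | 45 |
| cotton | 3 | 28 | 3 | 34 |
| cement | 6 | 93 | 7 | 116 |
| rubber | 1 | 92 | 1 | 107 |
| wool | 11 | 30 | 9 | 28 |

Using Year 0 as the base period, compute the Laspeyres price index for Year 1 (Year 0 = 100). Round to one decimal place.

89.2

Laspeyres price index uses base-period quantities as weights.
ΣP(Year 1)·Q(Year 0) = 3×127 + 19×37 + 3×28 + 7×93 + 1×92 + 9×30 = 381 + 703 + 84 + 651 + 92 + 270 = 2181
ΣP(Year 0)·Q(Year 0) = 3×127 + 27×37 + 3×28 + 6×93 + 1×92 + 11×30 = 381 + 999 + 84 + 558 + 92 + 330 = 2444
Index = 2181 / 2444 × 100 = 89.2390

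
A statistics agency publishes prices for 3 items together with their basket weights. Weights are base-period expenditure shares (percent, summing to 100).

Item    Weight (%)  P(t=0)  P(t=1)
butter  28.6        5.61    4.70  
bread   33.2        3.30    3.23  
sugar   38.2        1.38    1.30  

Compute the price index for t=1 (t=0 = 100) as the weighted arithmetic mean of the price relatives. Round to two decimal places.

butter: 28.6 × (4.70/5.61) = 28.6 × 0.837790 = 23.9608
bread: 33.2 × (3.23/3.30) = 33.2 × 0.978788 = 32.4958
sugar: 38.2 × (1.30/1.38) = 38.2 × 0.942029 = 35.9855
Index = Σ wᵢ·(p₁ᵢ/p₀ᵢ) = 23.9608 + 32.4958 + 35.9855 = 92.4420

92.44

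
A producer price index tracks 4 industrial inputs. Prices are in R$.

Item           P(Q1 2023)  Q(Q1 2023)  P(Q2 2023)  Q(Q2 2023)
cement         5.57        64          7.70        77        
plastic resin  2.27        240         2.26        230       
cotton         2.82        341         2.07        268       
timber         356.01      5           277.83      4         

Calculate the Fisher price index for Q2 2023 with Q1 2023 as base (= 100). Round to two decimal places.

87.33

Laspeyres component (base-period weights):
ΣP(Q2 2023)Q(Q1 2023) = 7.70×64 + 2.26×240 + 2.07×341 + 277.83×5 = 492.8 + 542.4 + 705.87 + 1389.15 = 3130.22
ΣP(Q1 2023)Q(Q1 2023) = 5.57×64 + 2.27×240 + 2.82×341 + 356.01×5 = 356.48 + 544.8 + 961.62 + 1780.05 = 3642.95
L = 3130.22 / 3642.95 × 100 = 85.9254
Paasche component (current-period weights):
ΣP(Q2 2023)Q(Q2 2023) = 7.70×77 + 2.26×230 + 2.07×268 + 277.83×4 = 592.9 + 519.8 + 554.76 + 1111.32 = 2778.78
ΣP(Q1 2023)Q(Q2 2023) = 5.57×77 + 2.27×230 + 2.82×268 + 356.01×4 = 428.89 + 522.1 + 755.76 + 1424.04 = 3130.79
P = 2778.78 / 3130.79 × 100 = 88.7565
Fisher = √(L × P) = √(85.9254 × 88.7565) = 87.3295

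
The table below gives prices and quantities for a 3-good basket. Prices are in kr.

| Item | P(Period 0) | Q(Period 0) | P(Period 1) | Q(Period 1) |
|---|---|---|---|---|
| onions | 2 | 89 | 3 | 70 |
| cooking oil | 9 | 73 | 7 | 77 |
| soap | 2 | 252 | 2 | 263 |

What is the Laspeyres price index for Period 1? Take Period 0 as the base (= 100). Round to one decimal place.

95.7

Laspeyres price index uses base-period quantities as weights.
ΣP(Period 1)·Q(Period 0) = 3×89 + 7×73 + 2×252 = 267 + 511 + 504 = 1282
ΣP(Period 0)·Q(Period 0) = 2×89 + 9×73 + 2×252 = 178 + 657 + 504 = 1339
Index = 1282 / 1339 × 100 = 95.7431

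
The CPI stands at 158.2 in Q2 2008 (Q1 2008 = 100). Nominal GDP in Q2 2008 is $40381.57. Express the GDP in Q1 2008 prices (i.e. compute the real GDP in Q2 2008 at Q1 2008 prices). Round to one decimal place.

Real = Nominal ÷ (Index/100) = 40381.57 ÷ (158.2/100)
     = 40381.57 ÷ 1.582 = 25525.6448

25525.6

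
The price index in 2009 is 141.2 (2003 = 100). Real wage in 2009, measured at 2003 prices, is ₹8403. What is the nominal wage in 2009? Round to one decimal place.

Nominal = Real × (Index/100) = 8403 × (141.2/100)
        = 8403 × 1.412 = 11865.0360

11865.0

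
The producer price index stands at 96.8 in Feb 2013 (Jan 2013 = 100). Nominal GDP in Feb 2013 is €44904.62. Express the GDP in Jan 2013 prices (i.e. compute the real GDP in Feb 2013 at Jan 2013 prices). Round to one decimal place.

Real = Nominal ÷ (Index/100) = 44904.62 ÷ (96.8/100)
     = 44904.62 ÷ 0.968 = 46389.0702

46389.1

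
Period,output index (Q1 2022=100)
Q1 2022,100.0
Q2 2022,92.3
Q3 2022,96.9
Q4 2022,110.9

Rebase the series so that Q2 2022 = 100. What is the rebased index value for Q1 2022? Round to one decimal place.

108.3

Rebased(Q1 2022) = 100.0 / 92.3 × 100 = 108.3424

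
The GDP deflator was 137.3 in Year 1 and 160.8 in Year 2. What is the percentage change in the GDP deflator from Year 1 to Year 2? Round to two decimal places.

Change = (160.8 − 137.3) / 137.3 × 100
       = 23.5 / 137.3 × 100 = 17.1158%

17.12%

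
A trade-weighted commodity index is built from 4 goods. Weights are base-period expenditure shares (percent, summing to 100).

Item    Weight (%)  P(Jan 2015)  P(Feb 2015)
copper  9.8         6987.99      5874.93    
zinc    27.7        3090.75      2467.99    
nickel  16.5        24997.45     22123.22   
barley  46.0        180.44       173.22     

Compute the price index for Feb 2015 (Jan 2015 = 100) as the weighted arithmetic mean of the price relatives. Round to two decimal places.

copper: 9.8 × (5874.93/6987.99) = 9.8 × 0.840718 = 8.2390
zinc: 27.7 × (2467.99/3090.75) = 27.7 × 0.798508 = 22.1187
nickel: 16.5 × (22123.22/24997.45) = 16.5 × 0.885019 = 14.6028
barley: 46.0 × (173.22/180.44) = 46.0 × 0.959987 = 44.1594
Index = Σ wᵢ·(p₁ᵢ/p₀ᵢ) = 8.2390 + 22.1187 + 14.6028 + 44.1594 = 89.1199

89.12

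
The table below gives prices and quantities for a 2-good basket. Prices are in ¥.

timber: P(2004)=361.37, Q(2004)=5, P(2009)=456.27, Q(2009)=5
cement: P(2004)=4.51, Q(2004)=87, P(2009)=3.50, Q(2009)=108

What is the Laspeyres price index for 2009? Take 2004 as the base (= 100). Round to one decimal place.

Laspeyres price index uses base-period quantities as weights.
ΣP(2009)·Q(2004) = 456.27×5 + 3.50×87 = 2281.35 + 304.5 = 2585.85
ΣP(2004)·Q(2004) = 361.37×5 + 4.51×87 = 1806.85 + 392.37 = 2199.22
Index = 2585.85 / 2199.22 × 100 = 117.5803

117.6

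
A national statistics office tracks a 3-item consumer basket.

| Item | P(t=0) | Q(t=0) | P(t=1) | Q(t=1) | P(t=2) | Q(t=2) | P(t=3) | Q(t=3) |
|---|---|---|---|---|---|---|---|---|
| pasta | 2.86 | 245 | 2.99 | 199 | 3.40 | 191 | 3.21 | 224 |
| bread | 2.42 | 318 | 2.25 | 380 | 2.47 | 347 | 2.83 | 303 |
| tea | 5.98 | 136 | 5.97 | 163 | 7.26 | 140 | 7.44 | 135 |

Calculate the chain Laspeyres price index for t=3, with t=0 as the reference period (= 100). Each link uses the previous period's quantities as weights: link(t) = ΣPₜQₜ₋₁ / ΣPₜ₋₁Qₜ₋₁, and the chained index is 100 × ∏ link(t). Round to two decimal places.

Link t=0→t=1:
ΣP(t=1)Q(t=0) = 2.99×245 + 2.25×318 + 5.97×136 = 732.55 + 715.5 + 811.92 = 2259.97
ΣP(t=0)Q(t=0) = 2.86×245 + 2.42×318 + 5.98×136 = 700.7 + 769.56 + 813.28 = 2283.54
link = 2259.97/2283.54 = 0.989678
Link t=1→t=2:
ΣP(t=2)Q(t=1) = 3.40×199 + 2.47×380 + 7.26×163 = 676.6 + 938.6 + 1183.38 = 2798.58
ΣP(t=1)Q(t=1) = 2.99×199 + 2.25×380 + 5.97×163 = 595.01 + 855 + 973.11 = 2423.12
link = 2798.58/2423.12 = 1.154949
Link t=2→t=3:
ΣP(t=3)Q(t=2) = 3.21×191 + 2.83×347 + 7.44×140 = 613.11 + 982.01 + 1041.6 = 2636.72
ΣP(t=2)Q(t=2) = 3.40×191 + 2.47×347 + 7.26×140 = 649.4 + 857.09 + 1016.4 = 2522.89
link = 2636.72/2522.89 = 1.045119
Chained index = 100 × 0.989678 × 1.154949 × 1.045119 = 119.4600

119.46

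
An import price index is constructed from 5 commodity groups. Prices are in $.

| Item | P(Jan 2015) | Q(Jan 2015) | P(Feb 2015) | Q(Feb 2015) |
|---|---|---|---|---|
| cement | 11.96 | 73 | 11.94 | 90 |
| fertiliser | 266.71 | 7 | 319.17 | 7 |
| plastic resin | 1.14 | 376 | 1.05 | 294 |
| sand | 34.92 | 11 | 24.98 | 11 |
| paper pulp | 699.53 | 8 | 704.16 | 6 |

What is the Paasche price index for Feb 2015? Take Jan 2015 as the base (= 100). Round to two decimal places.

103.27

Paasche price index uses current-period quantities as weights.
ΣP(Feb 2015)·Q(Feb 2015) = 11.94×90 + 319.17×7 + 1.05×294 + 24.98×11 + 704.16×6 = 1074.6 + 2234.19 + 308.7 + 274.78 + 4224.96 = 8117.23
ΣP(Jan 2015)·Q(Feb 2015) = 11.96×90 + 266.71×7 + 1.14×294 + 34.92×11 + 699.53×6 = 1076.4 + 1866.97 + 335.16 + 384.12 + 4197.18 = 7859.83
Index = 8117.23 / 7859.83 × 100 = 103.2749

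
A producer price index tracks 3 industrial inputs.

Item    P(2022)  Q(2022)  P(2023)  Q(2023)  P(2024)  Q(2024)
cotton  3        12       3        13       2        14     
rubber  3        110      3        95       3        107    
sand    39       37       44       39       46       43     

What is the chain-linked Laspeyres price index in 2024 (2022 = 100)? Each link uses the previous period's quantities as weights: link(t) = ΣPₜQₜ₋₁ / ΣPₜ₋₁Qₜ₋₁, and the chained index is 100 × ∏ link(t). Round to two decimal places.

113.74

Link 2022→2023:
ΣP(2023)Q(2022) = 3×12 + 3×110 + 44×37 = 36 + 330 + 1628 = 1994
ΣP(2022)Q(2022) = 3×12 + 3×110 + 39×37 = 36 + 330 + 1443 = 1809
link = 1994/1809 = 1.102266
Link 2023→2024:
ΣP(2024)Q(2023) = 2×13 + 3×95 + 46×39 = 26 + 285 + 1794 = 2105
ΣP(2023)Q(2023) = 3×13 + 3×95 + 44×39 = 39 + 285 + 1716 = 2040
link = 2105/2040 = 1.031863
Chained index = 100 × 1.102266 × 1.031863 = 113.7388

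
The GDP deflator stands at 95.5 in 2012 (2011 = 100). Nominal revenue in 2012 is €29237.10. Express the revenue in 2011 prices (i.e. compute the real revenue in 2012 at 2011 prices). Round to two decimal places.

30614.76

Real = Nominal ÷ (Index/100) = 29237.10 ÷ (95.5/100)
     = 29237.10 ÷ 0.955 = 30614.7644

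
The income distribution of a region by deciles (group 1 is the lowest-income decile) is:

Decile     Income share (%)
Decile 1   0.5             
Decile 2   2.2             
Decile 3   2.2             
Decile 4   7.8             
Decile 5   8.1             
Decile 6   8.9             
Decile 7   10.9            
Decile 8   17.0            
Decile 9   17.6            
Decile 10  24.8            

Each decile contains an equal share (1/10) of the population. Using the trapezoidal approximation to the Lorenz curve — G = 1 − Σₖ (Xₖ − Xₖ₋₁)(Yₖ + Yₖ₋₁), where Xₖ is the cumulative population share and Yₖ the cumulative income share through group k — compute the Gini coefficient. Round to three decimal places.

0.411

Cumulative income shares Yₖ: 0.0050, 0.0270, 0.0490, 0.1270, 0.2080, 0.2970, 0.4060, 0.5760, 0.7520, 1.0000
Σ (Xₖ−Xₖ₋₁)(Yₖ+Yₖ₋₁) = (1/10)(0.0050+0.0000) + (1/10)(0.0270+0.0050) + (1/10)(0.0490+0.0270) + (1/10)(0.1270+0.0490) + (1/10)(0.2080+0.1270) + (1/10)(0.2970+0.2080) + (1/10)(0.4060+0.2970) + (1/10)(0.5760+0.4060) + (1/10)(0.7520+0.5760) + (1/10)(1.0000+0.7520)
  = 0.0005 + 0.0032 + 0.0076 + 0.0176 + 0.0335 + 0.0505 + 0.0703 + 0.0982 + 0.1328 + 0.1752 = 0.5894
G = 1 − 0.5894 = 0.4106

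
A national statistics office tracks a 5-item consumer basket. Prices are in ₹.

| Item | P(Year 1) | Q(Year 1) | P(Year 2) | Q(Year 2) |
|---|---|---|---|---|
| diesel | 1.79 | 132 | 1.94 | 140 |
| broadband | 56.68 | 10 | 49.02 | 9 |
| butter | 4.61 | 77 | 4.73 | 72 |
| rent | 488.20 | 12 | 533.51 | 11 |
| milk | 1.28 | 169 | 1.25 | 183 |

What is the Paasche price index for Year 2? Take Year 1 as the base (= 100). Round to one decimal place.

106.8

Paasche price index uses current-period quantities as weights.
ΣP(Year 2)·Q(Year 2) = 1.94×140 + 49.02×9 + 4.73×72 + 533.51×11 + 1.25×183 = 271.6 + 441.18 + 340.56 + 5868.61 + 228.75 = 7150.7
ΣP(Year 1)·Q(Year 2) = 1.79×140 + 56.68×9 + 4.61×72 + 488.20×11 + 1.28×183 = 250.6 + 510.12 + 331.92 + 5370.2 + 234.24 = 6697.08
Index = 7150.7 / 6697.08 × 100 = 106.7734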